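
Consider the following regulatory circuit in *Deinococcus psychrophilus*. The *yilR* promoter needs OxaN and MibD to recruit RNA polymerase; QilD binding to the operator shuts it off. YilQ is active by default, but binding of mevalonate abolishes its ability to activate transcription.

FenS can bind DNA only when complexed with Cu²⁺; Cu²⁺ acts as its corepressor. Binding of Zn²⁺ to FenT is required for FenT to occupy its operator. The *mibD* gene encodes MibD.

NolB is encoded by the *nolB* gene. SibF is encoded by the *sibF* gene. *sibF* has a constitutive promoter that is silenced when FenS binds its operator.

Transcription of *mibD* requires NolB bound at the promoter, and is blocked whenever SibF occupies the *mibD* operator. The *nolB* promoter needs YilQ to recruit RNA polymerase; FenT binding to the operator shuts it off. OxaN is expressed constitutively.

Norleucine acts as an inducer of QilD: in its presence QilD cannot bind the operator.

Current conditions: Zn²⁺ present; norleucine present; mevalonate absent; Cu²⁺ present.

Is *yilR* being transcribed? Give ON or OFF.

Norleucine is present, so QilD is inactive.
OxaN is produced constitutively and is active.
Cu²⁺ is present, so FenS is active.
With repressor FenS bound, *sibF* is not transcribed.
So SibF is not produced.
Mevalonate is absent, so YilQ is active.
Zn²⁺ is present, so FenT is active.
With repressor FenT bound, *nolB* is not transcribed.
So NolB is not produced.
Required activator NolB is absent, so *mibD* is not transcribed.
So MibD is not produced.
Required activator MibD is absent, so *yilR* is not transcribed.

OFF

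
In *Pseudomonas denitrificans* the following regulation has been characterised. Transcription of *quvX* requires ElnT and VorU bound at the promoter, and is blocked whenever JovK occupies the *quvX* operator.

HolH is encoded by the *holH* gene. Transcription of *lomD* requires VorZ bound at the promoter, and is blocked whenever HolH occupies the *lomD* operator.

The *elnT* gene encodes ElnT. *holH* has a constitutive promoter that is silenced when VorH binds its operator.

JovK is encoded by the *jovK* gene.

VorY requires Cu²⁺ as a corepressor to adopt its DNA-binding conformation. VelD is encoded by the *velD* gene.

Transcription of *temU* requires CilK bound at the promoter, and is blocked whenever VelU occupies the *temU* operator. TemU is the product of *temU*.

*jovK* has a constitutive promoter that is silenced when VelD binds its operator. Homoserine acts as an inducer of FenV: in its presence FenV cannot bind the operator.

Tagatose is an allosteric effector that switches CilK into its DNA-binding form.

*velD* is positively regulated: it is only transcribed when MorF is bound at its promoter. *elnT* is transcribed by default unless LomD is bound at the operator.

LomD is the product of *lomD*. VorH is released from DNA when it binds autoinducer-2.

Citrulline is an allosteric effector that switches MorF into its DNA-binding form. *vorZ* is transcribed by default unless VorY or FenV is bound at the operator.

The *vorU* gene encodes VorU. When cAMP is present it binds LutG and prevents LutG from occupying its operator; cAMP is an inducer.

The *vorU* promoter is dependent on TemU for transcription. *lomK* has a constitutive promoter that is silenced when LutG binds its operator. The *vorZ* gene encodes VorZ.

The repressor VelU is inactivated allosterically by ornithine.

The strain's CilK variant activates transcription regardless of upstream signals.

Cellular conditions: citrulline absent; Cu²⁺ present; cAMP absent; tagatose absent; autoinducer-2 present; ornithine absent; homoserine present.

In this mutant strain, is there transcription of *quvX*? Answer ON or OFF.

OFF

Cu²⁺ is present, so VorY is active.
Homoserine is present, so FenV is inactive.
With repressor VorY bound, *vorZ* is not transcribed.
So VorZ is not produced.
Autoinducer-2 is present, so VorH is inactive.
With no repressor bound, *holH* is transcribed.
So HolH is produced and active.
With repressor HolH bound, *lomD* is not transcribed.
So LomD is not produced.
With no repressor bound, *elnT* is transcribed.
So ElnT is produced and active.
CilK is constitutively active in this strain.
Ornithine is absent, so VelU is active.
With repressor VelU bound, *temU* is not transcribed.
So TemU is not produced.
Required activator TemU is absent, so *vorU* is not transcribed.
So VorU is not produced.
Citrulline is absent, so MorF is inactive.
Required activator MorF is absent, so *velD* is not transcribed.
So VelD is not produced.
With no repressor bound, *jovK* is transcribed.
So JovK is produced and active.
With repressor JovK bound, *quvX* is not transcribed.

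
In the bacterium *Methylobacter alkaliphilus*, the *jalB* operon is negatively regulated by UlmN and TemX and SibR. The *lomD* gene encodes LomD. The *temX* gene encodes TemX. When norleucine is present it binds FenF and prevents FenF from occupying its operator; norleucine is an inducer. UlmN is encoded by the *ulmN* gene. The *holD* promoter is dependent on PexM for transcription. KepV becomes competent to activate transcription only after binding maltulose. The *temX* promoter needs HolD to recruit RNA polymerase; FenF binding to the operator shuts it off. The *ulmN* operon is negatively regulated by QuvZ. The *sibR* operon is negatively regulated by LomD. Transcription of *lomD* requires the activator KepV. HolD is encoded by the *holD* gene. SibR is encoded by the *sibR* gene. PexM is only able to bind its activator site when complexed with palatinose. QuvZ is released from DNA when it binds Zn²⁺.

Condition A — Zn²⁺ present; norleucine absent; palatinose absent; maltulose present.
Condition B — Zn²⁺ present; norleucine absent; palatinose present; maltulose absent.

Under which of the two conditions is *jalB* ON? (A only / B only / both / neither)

Condition A:
Zn²⁺ is present, so QuvZ is inactive.
With no repressor bound, *ulmN* is transcribed.
So UlmN is produced and active.
Norleucine is absent, so FenF is active.
Palatinose is absent, so PexM is inactive.
Required activator PexM is absent, so *holD* is not transcribed.
So HolD is not produced.
With repressor FenF bound, *temX* is not transcribed.
So TemX is not produced.
Maltulose is present, so KepV is active.
No repressor is bound and KepV is active, so *lomD* is transcribed.
So LomD is produced and active.
With repressor LomD bound, *sibR* is not transcribed.
So SibR is not produced.
With repressor UlmN bound, *jalB* is not transcribed.
→ *jalB* is OFF in A.
Condition B:
Zn²⁺ is present, so QuvZ is inactive.
With no repressor bound, *ulmN* is transcribed.
So UlmN is produced and active.
Norleucine is absent, so FenF is active.
Palatinose is present, so PexM is active.
No repressor is bound and PexM is active, so *holD* is transcribed.
So HolD is produced and active.
With repressor FenF bound, *temX* is not transcribed.
So TemX is not produced.
Maltulose is absent, so KepV is inactive.
Required activator KepV is absent, so *lomD* is not transcribed.
So LomD is not produced.
With no repressor bound, *sibR* is transcribed.
So SibR is produced and active.
With repressor UlmN bound, *jalB* is not transcribed.
→ *jalB* is OFF in B.

neither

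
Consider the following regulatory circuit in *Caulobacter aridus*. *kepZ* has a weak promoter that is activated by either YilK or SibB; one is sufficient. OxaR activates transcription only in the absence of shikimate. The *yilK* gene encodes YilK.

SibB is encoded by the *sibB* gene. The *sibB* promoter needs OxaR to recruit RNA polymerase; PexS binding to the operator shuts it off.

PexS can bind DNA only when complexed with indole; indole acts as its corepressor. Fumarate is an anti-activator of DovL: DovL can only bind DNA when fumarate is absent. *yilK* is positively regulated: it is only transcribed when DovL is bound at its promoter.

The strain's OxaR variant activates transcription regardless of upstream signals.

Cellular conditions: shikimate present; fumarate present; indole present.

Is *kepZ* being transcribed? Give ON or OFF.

Fumarate is present, so DovL is inactive.
Required activator DovL is absent, so *yilK* is not transcribed.
So YilK is not produced.
Indole is present, so PexS is active.
OxaR is constitutively active in this strain.
With repressor PexS bound, *sibB* is not transcribed.
So SibB is not produced.
No activator is available at the *kepZ* promoter, so *kepZ* is not transcribed.

OFF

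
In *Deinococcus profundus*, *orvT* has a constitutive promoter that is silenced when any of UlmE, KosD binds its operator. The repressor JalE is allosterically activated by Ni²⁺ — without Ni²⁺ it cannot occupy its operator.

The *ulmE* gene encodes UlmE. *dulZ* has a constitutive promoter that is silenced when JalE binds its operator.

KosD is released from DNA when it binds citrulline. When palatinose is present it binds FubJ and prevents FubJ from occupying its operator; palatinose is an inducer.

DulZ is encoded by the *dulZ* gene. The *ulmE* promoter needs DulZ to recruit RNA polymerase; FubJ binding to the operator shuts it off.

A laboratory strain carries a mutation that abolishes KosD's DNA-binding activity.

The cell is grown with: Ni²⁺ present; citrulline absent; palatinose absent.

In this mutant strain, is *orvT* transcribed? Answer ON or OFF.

Palatinose is absent, so FubJ is active.
Ni²⁺ is present, so JalE is active.
With repressor JalE bound, *dulZ* is not transcribed.
So DulZ is not produced.
With repressor FubJ bound, *ulmE* is not transcribed.
So UlmE is not produced.
KosD is non-functional in this strain, so it has no effect.
With no repressor bound, *orvT* is transcribed.

ON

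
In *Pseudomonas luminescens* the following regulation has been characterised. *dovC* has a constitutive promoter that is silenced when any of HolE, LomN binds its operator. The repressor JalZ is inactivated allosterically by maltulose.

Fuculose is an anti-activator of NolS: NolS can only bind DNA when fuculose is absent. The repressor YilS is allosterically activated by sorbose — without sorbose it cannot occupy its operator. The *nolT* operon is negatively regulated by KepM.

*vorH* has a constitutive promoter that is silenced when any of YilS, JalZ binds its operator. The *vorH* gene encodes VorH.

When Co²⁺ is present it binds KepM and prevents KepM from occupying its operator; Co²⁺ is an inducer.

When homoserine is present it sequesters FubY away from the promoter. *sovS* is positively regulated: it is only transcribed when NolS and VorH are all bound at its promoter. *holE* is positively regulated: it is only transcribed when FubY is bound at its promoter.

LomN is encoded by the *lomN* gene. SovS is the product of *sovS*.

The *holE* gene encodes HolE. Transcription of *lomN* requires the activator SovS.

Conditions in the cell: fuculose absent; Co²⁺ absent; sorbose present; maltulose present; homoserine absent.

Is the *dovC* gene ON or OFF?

Homoserine is absent, so FubY is active.
No repressor is bound and FubY is active, so *holE* is transcribed.
So HolE is produced and active.
Fuculose is absent, so NolS is active.
Sorbose is present, so YilS is active.
Maltulose is present, so JalZ is inactive.
With repressor YilS bound, *vorH* is not transcribed.
So VorH is not produced.
Required activator VorH is absent, so *sovS* is not transcribed.
So SovS is not produced.
Required activator SovS is absent, so *lomN* is not transcribed.
So LomN is not produced.
With repressor HolE bound, *dovC* is not transcribed.

OFF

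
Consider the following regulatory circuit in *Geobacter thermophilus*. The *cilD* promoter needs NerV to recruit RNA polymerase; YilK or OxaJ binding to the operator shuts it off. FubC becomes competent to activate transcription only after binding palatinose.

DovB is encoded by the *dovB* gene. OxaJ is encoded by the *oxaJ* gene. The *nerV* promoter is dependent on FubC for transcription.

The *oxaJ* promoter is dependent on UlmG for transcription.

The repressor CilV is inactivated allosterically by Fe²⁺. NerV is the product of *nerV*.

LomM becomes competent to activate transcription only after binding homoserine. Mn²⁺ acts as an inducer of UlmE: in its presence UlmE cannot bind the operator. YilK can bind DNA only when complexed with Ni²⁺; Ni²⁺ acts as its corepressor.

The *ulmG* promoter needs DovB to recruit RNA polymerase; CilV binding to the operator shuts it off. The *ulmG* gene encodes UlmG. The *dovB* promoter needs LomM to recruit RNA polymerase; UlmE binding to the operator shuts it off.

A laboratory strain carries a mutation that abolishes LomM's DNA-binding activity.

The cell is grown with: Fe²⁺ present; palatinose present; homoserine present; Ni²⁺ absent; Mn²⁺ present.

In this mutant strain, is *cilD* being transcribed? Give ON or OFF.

Ni²⁺ is absent, so YilK is inactive.
LomM is non-functional in this strain, so it has no effect.
Mn²⁺ is present, so UlmE is inactive.
Required activator LomM is absent, so *dovB* is not transcribed.
So DovB is not produced.
Fe²⁺ is present, so CilV is inactive.
Required activator DovB is absent, so *ulmG* is not transcribed.
So UlmG is not produced.
Required activator UlmG is absent, so *oxaJ* is not transcribed.
So OxaJ is not produced.
Palatinose is present, so FubC is active.
No repressor is bound and FubC is active, so *nerV* is transcribed.
So NerV is produced and active.
No repressor is bound and NerV is active, so *cilD* is transcribed.

ON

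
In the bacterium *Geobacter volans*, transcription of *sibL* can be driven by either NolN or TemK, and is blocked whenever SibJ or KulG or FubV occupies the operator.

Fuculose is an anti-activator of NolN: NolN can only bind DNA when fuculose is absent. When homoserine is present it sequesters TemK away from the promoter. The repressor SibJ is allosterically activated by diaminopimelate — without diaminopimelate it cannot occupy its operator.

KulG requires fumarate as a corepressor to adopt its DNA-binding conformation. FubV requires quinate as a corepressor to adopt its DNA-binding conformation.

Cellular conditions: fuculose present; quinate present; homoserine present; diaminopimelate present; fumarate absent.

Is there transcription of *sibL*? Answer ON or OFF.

Diaminopimelate is present, so SibJ is active.
Fuculose is present, so NolN is inactive.
Homoserine is present, so TemK is inactive.
Fumarate is absent, so KulG is inactive.
Quinate is present, so FubV is active.
With repressor SibJ bound, *sibL* is not transcribed.

OFF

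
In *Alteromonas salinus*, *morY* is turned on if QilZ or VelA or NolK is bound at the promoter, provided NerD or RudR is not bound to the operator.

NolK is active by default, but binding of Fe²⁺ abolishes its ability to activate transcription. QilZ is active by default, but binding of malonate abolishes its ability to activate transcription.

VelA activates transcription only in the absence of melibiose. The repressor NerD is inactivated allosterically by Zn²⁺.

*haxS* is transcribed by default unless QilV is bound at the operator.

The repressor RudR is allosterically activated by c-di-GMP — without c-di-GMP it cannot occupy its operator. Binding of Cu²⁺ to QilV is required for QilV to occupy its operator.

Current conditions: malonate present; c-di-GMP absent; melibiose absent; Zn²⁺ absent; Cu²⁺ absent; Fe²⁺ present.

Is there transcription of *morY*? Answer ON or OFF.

OFF

Zn²⁺ is absent, so NerD is active.
c-di-GMP is absent, so RudR is inactive.
Malonate is present, so QilZ is inactive.
Melibiose is absent, so VelA is active.
Fe²⁺ is present, so NolK is inactive.
With repressor NerD bound, *morY* is not transcribed.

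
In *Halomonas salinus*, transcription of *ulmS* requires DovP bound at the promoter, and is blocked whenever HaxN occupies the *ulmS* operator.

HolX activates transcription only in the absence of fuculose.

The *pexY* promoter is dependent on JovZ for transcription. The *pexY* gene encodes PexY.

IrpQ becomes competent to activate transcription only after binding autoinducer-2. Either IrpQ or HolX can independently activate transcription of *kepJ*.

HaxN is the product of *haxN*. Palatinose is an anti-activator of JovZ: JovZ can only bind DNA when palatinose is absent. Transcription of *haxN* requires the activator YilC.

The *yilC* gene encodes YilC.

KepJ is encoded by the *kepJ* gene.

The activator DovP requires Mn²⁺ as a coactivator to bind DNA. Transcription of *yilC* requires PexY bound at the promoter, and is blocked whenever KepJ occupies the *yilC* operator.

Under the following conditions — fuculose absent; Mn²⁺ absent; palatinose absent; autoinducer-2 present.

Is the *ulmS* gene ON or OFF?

OFF

Palatinose is absent, so JovZ is active.
No repressor is bound and JovZ is active, so *pexY* is transcribed.
So PexY is produced and active.
Autoinducer-2 is present, so IrpQ is active.
Fuculose is absent, so HolX is active.
Activator IrpQ is present, so *kepJ* is transcribed.
So KepJ is produced and active.
With repressor KepJ bound, *yilC* is not transcribed.
So YilC is not produced.
Required activator YilC is absent, so *haxN* is not transcribed.
So HaxN is not produced.
Mn²⁺ is absent, so DovP is inactive.
Required activator DovP is absent, so *ulmS* is not transcribed.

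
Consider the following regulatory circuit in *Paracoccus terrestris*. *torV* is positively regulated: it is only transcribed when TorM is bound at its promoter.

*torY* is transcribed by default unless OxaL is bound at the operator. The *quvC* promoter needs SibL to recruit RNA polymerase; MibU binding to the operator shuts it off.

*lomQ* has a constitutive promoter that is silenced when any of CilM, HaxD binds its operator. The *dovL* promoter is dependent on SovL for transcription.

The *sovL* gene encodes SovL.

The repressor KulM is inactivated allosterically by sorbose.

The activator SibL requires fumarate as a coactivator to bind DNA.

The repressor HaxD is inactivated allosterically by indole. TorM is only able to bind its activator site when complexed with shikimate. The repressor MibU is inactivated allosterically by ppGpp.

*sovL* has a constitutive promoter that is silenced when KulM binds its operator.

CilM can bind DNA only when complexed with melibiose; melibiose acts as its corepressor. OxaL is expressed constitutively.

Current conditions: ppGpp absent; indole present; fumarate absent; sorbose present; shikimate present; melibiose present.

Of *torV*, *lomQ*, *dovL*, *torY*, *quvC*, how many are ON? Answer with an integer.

Shikimate is present, so TorM is active.
No repressor is bound and TorM is active, so *torV* is transcribed.
→ *torV* is ON.
Melibiose is present, so CilM is active.
Indole is present, so HaxD is inactive.
With repressor CilM bound, *lomQ* is not transcribed.
→ *lomQ* is OFF.
Sorbose is present, so KulM is inactive.
With no repressor bound, *sovL* is transcribed.
So SovL is produced and active.
No repressor is bound and SovL is active, so *dovL* is transcribed.
→ *dovL* is ON.
OxaL is produced constitutively and is active.
With repressor OxaL bound, *torY* is not transcribed.
→ *torY* is OFF.
ppGpp is absent, so MibU is active.
Fumarate is absent, so SibL is inactive.
With repressor MibU bound, *quvC* is not transcribed.
→ *quvC* is OFF.
2 of the 5 genes are transcribed.

2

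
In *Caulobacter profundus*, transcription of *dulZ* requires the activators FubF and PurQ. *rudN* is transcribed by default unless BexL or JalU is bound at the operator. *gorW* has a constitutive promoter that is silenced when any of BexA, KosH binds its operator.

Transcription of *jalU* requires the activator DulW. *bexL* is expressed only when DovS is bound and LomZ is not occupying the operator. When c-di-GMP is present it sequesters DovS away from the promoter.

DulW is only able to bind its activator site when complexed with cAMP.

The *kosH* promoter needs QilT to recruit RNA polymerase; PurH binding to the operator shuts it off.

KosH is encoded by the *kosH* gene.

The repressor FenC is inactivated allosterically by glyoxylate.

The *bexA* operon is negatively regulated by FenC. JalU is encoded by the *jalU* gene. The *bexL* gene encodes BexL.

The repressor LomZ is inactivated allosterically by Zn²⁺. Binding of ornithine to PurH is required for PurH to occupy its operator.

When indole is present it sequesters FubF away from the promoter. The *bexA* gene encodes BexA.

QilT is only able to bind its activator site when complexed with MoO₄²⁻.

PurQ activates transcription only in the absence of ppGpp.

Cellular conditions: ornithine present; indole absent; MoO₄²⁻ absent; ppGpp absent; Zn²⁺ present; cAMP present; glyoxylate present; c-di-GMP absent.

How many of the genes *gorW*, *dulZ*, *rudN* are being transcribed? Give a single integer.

Glyoxylate is present, so FenC is inactive.
With no repressor bound, *bexA* is transcribed.
So BexA is produced and active.
Ornithine is present, so PurH is active.
MoO₄²⁻ is absent, so QilT is inactive.
With repressor PurH bound, *kosH* is not transcribed.
So KosH is not produced.
With repressor BexA bound, *gorW* is not transcribed.
→ *gorW* is OFF.
Indole is absent, so FubF is active.
ppGpp is absent, so PurQ is active.
No repressor is bound and FubF and PurQ are active, so *dulZ* is transcribed.
→ *dulZ* is ON.
c-di-GMP is absent, so DovS is active.
Zn²⁺ is present, so LomZ is inactive.
No repressor is bound and DovS is active, so *bexL* is transcribed.
So BexL is produced and active.
cAMP is present, so DulW is active.
No repressor is bound and DulW is active, so *jalU* is transcribed.
So JalU is produced and active.
With repressor BexL bound, *rudN* is not transcribed.
→ *rudN* is OFF.
1 of the 3 genes is transcribed.

1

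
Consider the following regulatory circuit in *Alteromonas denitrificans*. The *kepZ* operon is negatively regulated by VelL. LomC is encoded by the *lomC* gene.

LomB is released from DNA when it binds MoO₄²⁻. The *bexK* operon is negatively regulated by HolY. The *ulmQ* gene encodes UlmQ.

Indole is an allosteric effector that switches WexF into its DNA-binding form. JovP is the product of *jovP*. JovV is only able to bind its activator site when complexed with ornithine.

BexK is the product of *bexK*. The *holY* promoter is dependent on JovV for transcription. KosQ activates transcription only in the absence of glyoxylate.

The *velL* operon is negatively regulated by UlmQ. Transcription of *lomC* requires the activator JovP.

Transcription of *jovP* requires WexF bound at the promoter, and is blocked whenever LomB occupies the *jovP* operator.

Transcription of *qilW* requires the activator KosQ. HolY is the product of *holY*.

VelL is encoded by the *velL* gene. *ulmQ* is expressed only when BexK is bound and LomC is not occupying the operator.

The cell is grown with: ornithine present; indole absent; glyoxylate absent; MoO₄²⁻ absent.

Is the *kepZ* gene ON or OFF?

OFF

Ornithine is present, so JovV is active.
No repressor is bound and JovV is active, so *holY* is transcribed.
So HolY is produced and active.
With repressor HolY bound, *bexK* is not transcribed.
So BexK is not produced.
MoO₄²⁻ is absent, so LomB is active.
Indole is absent, so WexF is inactive.
With repressor LomB bound, *jovP* is not transcribed.
So JovP is not produced.
Required activator JovP is absent, so *lomC* is not transcribed.
So LomC is not produced.
Required activator BexK is absent, so *ulmQ* is not transcribed.
So UlmQ is not produced.
With no repressor bound, *velL* is transcribed.
So VelL is produced and active.
With repressor VelL bound, *kepZ* is not transcribed.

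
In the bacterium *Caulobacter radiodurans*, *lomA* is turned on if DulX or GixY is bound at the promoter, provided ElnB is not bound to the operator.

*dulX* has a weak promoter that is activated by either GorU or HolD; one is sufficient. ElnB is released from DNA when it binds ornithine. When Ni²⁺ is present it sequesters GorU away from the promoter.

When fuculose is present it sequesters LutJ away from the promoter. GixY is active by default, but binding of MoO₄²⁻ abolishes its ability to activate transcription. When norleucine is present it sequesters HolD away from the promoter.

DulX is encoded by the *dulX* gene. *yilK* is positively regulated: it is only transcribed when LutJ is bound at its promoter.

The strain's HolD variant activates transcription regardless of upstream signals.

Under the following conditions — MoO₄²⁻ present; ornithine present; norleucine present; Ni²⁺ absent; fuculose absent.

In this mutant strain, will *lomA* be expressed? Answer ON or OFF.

ON

Ni²⁺ is absent, so GorU is active.
HolD is constitutively active in this strain.
Activator GorU is present, so *dulX* is transcribed.
So DulX is produced and active.
MoO₄²⁻ is present, so GixY is inactive.
Ornithine is present, so ElnB is inactive.
Activator DulX is present, so *lomA* is transcribed.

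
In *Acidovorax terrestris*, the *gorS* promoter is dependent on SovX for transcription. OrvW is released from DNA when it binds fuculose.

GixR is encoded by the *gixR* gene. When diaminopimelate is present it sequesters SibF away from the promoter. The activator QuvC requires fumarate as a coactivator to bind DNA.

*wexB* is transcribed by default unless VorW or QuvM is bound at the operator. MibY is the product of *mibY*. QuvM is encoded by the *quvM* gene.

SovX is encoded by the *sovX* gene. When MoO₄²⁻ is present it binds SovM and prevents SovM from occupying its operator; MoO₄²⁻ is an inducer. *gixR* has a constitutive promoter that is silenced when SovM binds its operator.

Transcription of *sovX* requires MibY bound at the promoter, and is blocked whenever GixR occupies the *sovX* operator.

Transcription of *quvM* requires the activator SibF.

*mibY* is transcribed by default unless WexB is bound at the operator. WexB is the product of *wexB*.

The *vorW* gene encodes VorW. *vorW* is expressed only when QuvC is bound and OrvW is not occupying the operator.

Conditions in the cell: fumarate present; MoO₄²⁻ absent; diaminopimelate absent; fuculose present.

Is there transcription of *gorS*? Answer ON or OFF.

Fuculose is present, so OrvW is inactive.
Fumarate is present, so QuvC is active.
No repressor is bound and QuvC is active, so *vorW* is transcribed.
So VorW is produced and active.
Diaminopimelate is absent, so SibF is active.
No repressor is bound and SibF is active, so *quvM* is transcribed.
So QuvM is produced and active.
With repressor VorW bound, *wexB* is not transcribed.
So WexB is not produced.
With no repressor bound, *mibY* is transcribed.
So MibY is produced and active.
MoO₄²⁻ is absent, so SovM is active.
With repressor SovM bound, *gixR* is not transcribed.
So GixR is not produced.
No repressor is bound and MibY is active, so *sovX* is transcribed.
So SovX is produced and active.
No repressor is bound and SovX is active, so *gorS* is transcribed.

ON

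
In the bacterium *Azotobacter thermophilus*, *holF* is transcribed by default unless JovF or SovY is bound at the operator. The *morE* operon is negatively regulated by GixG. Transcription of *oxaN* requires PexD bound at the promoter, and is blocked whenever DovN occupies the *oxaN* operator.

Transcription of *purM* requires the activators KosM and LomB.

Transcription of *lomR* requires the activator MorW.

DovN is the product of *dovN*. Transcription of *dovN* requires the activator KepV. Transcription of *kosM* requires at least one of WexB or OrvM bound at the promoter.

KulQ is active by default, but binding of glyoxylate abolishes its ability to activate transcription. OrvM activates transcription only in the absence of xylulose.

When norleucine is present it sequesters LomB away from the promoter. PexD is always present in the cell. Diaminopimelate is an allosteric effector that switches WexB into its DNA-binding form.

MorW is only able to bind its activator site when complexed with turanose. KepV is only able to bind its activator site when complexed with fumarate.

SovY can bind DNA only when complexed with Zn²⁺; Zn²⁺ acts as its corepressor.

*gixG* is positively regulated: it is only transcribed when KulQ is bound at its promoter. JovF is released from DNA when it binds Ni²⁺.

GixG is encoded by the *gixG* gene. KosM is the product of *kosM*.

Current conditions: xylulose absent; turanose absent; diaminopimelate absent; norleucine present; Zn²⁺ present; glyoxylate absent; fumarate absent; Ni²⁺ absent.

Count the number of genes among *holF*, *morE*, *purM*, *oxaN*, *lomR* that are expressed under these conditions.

Ni²⁺ is absent, so JovF is active.
Zn²⁺ is present, so SovY is active.
With repressor JovF bound, *holF* is not transcribed.
→ *holF* is OFF.
Glyoxylate is absent, so KulQ is active.
No repressor is bound and KulQ is active, so *gixG* is transcribed.
So GixG is produced and active.
With repressor GixG bound, *morE* is not transcribed.
→ *morE* is OFF.
Diaminopimelate is absent, so WexB is inactive.
Xylulose is absent, so OrvM is active.
Activator OrvM is present, so *kosM* is transcribed.
So KosM is produced and active.
Norleucine is present, so LomB is inactive.
Required activator LomB is absent, so *purM* is not transcribed.
→ *purM* is OFF.
PexD is produced constitutively and is active.
Fumarate is absent, so KepV is inactive.
Required activator KepV is absent, so *dovN* is not transcribed.
So DovN is not produced.
No repressor is bound and PexD is active, so *oxaN* is transcribed.
→ *oxaN* is ON.
Turanose is absent, so MorW is inactive.
Required activator MorW is absent, so *lomR* is not transcribed.
→ *lomR* is OFF.
1 of the 5 genes is transcribed.

1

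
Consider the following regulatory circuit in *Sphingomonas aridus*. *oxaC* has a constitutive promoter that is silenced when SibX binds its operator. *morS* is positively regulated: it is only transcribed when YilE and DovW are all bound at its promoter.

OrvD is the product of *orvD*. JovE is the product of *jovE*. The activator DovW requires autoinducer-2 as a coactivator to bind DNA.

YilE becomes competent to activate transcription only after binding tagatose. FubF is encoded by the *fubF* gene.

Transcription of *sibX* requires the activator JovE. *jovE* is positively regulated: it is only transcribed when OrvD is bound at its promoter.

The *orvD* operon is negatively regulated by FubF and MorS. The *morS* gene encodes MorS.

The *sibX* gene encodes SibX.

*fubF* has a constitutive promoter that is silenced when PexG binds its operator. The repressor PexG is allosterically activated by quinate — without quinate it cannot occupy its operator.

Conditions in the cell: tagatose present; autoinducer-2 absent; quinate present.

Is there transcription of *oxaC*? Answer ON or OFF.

Quinate is present, so PexG is active.
With repressor PexG bound, *fubF* is not transcribed.
So FubF is not produced.
Tagatose is present, so YilE is active.
Autoinducer-2 is absent, so DovW is inactive.
Required activator DovW is absent, so *morS* is not transcribed.
So MorS is not produced.
With no repressor bound, *orvD* is transcribed.
So OrvD is produced and active.
No repressor is bound and OrvD is active, so *jovE* is transcribed.
So JovE is produced and active.
No repressor is bound and JovE is active, so *sibX* is transcribed.
So SibX is produced and active.
With repressor SibX bound, *oxaC* is not transcribed.

OFF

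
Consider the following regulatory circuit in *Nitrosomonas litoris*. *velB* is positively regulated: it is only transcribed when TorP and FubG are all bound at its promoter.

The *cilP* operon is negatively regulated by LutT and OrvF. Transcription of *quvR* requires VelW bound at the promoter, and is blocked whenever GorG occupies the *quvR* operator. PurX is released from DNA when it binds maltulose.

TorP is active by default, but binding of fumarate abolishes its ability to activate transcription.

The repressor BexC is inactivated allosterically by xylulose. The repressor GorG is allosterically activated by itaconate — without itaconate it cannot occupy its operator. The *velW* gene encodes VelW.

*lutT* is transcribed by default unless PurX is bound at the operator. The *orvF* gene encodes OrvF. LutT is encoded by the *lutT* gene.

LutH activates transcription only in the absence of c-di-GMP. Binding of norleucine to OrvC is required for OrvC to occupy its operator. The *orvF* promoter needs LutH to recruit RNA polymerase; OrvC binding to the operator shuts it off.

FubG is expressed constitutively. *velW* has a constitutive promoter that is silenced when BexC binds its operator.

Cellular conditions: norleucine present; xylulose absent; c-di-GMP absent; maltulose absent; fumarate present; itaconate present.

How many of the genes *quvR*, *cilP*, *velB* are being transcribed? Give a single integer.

Xylulose is absent, so BexC is active.
With repressor BexC bound, *velW* is not transcribed.
So VelW is not produced.
Itaconate is present, so GorG is active.
With repressor GorG bound, *quvR* is not transcribed.
→ *quvR* is OFF.
Maltulose is absent, so PurX is active.
With repressor PurX bound, *lutT* is not transcribed.
So LutT is not produced.
Norleucine is present, so OrvC is active.
c-di-GMP is absent, so LutH is active.
With repressor OrvC bound, *orvF* is not transcribed.
So OrvF is not produced.
With no repressor bound, *cilP* is transcribed.
→ *cilP* is ON.
Fumarate is present, so TorP is inactive.
FubG is produced constitutively and is active.
Required activator TorP is absent, so *velB* is not transcribed.
→ *velB* is OFF.
1 of the 3 genes is transcribed.

1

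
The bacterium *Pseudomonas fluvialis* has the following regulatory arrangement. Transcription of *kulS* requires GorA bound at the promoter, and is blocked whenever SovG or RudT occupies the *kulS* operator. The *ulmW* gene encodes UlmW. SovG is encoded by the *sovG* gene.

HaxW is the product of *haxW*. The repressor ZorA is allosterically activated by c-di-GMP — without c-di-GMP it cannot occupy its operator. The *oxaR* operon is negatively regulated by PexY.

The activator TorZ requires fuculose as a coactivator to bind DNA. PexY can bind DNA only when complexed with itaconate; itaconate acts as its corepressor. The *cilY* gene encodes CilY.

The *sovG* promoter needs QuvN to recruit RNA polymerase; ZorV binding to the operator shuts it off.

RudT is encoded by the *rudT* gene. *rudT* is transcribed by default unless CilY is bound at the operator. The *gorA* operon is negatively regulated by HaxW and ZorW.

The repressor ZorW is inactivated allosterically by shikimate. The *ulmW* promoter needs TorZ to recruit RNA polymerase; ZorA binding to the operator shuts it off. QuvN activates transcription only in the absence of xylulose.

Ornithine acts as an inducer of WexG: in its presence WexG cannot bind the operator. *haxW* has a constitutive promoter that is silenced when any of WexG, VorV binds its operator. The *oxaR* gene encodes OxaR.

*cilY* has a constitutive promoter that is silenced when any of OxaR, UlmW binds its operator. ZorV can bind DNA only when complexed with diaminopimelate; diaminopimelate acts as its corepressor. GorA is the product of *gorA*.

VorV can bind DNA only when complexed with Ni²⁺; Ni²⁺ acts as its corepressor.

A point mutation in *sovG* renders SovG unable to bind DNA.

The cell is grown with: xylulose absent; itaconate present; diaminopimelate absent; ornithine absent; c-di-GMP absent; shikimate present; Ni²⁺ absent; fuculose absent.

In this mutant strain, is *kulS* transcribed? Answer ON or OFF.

ON

SovG is non-functional in this strain, so it has no effect.
Ornithine is absent, so WexG is active.
Ni²⁺ is absent, so VorV is inactive.
With repressor WexG bound, *haxW* is not transcribed.
So HaxW is not produced.
Shikimate is present, so ZorW is inactive.
With no repressor bound, *gorA* is transcribed.
So GorA is produced and active.
Itaconate is present, so PexY is active.
With repressor PexY bound, *oxaR* is not transcribed.
So OxaR is not produced.
c-di-GMP is absent, so ZorA is inactive.
Fuculose is absent, so TorZ is inactive.
Required activator TorZ is absent, so *ulmW* is not transcribed.
So UlmW is not produced.
With no repressor bound, *cilY* is transcribed.
So CilY is produced and active.
With repressor CilY bound, *rudT* is not transcribed.
So RudT is not produced.
No repressor is bound and GorA is active, so *kulS* is transcribed.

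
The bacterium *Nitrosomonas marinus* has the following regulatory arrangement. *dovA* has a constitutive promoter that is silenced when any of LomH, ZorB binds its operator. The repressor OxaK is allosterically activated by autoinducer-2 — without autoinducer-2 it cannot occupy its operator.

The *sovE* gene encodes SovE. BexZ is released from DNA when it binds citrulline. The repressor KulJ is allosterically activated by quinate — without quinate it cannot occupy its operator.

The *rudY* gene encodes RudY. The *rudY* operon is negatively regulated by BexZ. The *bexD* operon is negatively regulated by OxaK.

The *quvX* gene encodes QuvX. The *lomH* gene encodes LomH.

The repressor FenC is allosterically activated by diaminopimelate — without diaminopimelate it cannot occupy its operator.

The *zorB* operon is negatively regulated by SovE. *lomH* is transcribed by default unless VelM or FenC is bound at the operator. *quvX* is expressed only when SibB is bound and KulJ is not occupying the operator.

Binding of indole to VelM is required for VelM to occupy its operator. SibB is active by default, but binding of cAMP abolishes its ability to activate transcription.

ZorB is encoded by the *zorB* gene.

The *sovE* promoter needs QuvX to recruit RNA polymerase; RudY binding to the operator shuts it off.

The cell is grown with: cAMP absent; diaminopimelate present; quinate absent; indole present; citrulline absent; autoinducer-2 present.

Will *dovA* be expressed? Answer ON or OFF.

ON

Indole is present, so VelM is active.
Diaminopimelate is present, so FenC is active.
With repressor VelM bound, *lomH* is not transcribed.
So LomH is not produced.
Quinate is absent, so KulJ is inactive.
cAMP is absent, so SibB is active.
No repressor is bound and SibB is active, so *quvX* is transcribed.
So QuvX is produced and active.
Citrulline is absent, so BexZ is active.
With repressor BexZ bound, *rudY* is not transcribed.
So RudY is not produced.
No repressor is bound and QuvX is active, so *sovE* is transcribed.
So SovE is produced and active.
With repressor SovE bound, *zorB* is not transcribed.
So ZorB is not produced.
With no repressor bound, *dovA* is transcribed.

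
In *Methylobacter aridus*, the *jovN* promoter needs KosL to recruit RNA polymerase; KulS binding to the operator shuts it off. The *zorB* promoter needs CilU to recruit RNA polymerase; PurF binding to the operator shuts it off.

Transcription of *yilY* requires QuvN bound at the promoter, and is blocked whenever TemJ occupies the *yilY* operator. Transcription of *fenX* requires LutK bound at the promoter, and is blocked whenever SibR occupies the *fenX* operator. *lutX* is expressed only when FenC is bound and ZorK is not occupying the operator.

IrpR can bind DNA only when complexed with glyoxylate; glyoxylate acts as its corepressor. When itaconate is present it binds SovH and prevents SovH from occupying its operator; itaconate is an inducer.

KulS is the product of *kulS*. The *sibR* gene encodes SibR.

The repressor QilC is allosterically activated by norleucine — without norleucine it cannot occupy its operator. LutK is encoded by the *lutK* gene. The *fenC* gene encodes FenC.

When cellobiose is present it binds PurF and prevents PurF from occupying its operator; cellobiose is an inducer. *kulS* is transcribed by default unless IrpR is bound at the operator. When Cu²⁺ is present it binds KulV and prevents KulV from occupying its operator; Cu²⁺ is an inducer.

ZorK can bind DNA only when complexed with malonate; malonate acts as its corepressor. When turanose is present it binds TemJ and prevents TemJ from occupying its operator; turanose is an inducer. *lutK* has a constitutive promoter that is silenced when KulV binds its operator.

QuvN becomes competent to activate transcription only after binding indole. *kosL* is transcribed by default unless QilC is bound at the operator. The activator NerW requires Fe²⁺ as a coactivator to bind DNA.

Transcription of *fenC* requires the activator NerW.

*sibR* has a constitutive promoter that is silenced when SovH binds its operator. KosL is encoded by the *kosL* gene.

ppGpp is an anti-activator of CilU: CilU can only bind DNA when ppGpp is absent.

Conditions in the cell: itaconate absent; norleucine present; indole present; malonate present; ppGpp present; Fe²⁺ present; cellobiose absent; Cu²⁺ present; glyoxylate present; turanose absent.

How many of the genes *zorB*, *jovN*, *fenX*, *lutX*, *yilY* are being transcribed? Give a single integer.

ppGpp is present, so CilU is inactive.
Cellobiose is absent, so PurF is active.
With repressor PurF bound, *zorB* is not transcribed.
→ *zorB* is OFF.
Glyoxylate is present, so IrpR is active.
With repressor IrpR bound, *kulS* is not transcribed.
So KulS is not produced.
Norleucine is present, so QilC is active.
With repressor QilC bound, *kosL* is not transcribed.
So KosL is not produced.
Required activator KosL is absent, so *jovN* is not transcribed.
→ *jovN* is OFF.
Cu²⁺ is present, so KulV is inactive.
With no repressor bound, *lutK* is transcribed.
So LutK is produced and active.
Itaconate is absent, so SovH is active.
With repressor SovH bound, *sibR* is not transcribed.
So SibR is not produced.
No repressor is bound and LutK is active, so *fenX* is transcribed.
→ *fenX* is ON.
Fe²⁺ is present, so NerW is active.
No repressor is bound and NerW is active, so *fenC* is transcribed.
So FenC is produced and active.
Malonate is present, so ZorK is active.
With repressor ZorK bound, *lutX* is not transcribed.
→ *lutX* is OFF.
Indole is present, so QuvN is active.
Turanose is absent, so TemJ is active.
With repressor TemJ bound, *yilY* is not transcribed.
→ *yilY* is OFF.
1 of the 5 genes is transcribed.

1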